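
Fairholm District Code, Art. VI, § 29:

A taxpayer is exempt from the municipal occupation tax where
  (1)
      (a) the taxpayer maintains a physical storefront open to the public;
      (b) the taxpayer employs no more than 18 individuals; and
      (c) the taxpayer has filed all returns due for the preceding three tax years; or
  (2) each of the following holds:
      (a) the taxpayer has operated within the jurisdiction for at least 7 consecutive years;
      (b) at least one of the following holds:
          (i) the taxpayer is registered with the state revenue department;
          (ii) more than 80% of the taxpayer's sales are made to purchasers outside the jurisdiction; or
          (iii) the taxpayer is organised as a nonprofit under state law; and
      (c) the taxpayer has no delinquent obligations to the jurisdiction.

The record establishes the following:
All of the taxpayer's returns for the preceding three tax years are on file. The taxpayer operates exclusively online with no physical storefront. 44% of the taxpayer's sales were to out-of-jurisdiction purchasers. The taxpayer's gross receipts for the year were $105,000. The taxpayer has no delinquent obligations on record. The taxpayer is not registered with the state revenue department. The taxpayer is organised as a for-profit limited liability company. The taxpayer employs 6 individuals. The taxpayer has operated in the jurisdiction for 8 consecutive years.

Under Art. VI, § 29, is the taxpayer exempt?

No — not exempt.

(a) has storefront — not met.
(b) ≤ 18 employees — met.
(c) returns current — met.
So (1) is not satisfied (F AND T AND T).
(a) ≥ 7 yrs in jurisdiction — holds.
(i) state-registered — not satisfied.
(ii) >80% out-of-jur. sales — not met.
(iii) nonprofit — not satisfied.
(b) = F OR F OR F = false.
(c) no delinquency — met.
(2): T AND F AND T → false.
Overall = F OR F = false.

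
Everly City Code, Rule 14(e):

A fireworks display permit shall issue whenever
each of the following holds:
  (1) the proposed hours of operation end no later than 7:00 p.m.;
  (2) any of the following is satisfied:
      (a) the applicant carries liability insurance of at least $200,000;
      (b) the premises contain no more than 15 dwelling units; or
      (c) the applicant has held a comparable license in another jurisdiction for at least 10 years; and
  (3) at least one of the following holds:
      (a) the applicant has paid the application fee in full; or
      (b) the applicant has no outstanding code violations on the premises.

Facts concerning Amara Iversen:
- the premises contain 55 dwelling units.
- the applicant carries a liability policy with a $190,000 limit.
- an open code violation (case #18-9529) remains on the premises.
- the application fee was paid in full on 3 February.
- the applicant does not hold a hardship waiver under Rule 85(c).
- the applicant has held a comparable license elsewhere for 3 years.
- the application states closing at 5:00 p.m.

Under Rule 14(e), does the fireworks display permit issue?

No — denied.

(1) closes by 7 p.m. — holds.
(a) insurance ≥ $200,000 — not met.
(b) ≤ 15 units — not met.
(c) prior license ≥ 10 yr — not met.
So (2) is not satisfied (F OR F OR F).
(a) fee paid — met.
(b) no code violations — not satisfied.
(3) = T OR F = true.
Overall = T AND F AND T = false.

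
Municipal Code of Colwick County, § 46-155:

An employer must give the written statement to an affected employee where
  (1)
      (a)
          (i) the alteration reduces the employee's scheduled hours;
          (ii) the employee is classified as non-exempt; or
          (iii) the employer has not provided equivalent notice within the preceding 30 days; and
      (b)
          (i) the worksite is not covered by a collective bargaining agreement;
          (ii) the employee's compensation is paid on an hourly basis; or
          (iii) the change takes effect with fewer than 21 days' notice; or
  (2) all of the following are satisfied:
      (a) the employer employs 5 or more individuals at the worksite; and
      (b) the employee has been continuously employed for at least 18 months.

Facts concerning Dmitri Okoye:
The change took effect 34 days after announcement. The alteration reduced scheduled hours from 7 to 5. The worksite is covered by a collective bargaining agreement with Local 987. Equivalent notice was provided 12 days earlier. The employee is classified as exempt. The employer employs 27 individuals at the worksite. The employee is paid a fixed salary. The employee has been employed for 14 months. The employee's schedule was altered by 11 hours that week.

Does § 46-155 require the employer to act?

(i) hours reduced — satisfied.
(ii) non-exempt — not satisfied.
(iii) no recent notice — not satisfied.
So (a) is satisfied (T OR F OR F).
(i) no CBA — fails.
(ii) hourly-paid — fails.
(iii) < 21 days' notice — fails.
(b) = F OR F OR F = false.
(1): T AND F → false.
(a) ≥ 5 at site — met.
(b) tenure ≥ 18 mo. — fails.
So (2) is not satisfied (T AND F).
Overall = F OR F = false.

No — not required.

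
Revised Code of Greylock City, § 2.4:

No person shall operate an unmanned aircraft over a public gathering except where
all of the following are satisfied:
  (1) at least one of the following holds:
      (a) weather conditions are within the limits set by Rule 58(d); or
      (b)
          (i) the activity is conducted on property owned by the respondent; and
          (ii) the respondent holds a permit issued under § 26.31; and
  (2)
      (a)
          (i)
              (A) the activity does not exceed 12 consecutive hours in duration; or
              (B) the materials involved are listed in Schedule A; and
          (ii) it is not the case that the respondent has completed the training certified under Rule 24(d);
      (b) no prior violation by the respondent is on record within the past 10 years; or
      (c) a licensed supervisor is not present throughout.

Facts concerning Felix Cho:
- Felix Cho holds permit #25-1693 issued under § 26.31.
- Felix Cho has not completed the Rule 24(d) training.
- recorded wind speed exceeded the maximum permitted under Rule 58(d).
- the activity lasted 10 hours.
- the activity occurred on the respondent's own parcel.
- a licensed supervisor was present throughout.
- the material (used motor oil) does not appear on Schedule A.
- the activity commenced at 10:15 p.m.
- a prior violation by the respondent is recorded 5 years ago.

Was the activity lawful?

Yes — lawful.

(a) weather ok — fails.
(i) own property — satisfied.
(ii) holds permit — met.
(b) = T AND T = true.
So (1) is satisfied (F OR T).
(A) ≤ 12 hrs duration — met.
(B) Schedule A material — not met.
(i): T OR F → true.
(ii) not (training certified) — holds.
(a): T AND T → true.
(b) no prior violation — not met.
(c) not (supervisor present) — not satisfied.
(2): T OR F OR F → true.
Overall: T AND T → true.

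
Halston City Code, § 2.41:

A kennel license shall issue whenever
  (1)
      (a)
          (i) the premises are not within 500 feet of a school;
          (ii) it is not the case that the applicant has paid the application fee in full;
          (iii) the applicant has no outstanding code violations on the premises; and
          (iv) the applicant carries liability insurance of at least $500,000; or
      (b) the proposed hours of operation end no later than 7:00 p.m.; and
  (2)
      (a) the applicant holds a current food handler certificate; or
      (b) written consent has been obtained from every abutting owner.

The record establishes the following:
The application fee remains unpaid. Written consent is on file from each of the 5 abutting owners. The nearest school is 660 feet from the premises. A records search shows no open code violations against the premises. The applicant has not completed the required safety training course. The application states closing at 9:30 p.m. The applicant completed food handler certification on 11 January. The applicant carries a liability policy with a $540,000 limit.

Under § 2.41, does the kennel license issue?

(i) ≥500 ft from school — met.
(ii) not (fee paid) — holds.
(iii) no code violations — met.
(iv) insurance ≥ $500,000 — holds.
(a): T AND T AND T AND T → true.
(b) closes by 7 p.m. — not satisfied.
(1): T OR F → true.
(a) food handler cert. — satisfied.
(b) all abutters consent — holds.
(2) = T OR T = true.
Overall: T AND T → true.

Yes — granted.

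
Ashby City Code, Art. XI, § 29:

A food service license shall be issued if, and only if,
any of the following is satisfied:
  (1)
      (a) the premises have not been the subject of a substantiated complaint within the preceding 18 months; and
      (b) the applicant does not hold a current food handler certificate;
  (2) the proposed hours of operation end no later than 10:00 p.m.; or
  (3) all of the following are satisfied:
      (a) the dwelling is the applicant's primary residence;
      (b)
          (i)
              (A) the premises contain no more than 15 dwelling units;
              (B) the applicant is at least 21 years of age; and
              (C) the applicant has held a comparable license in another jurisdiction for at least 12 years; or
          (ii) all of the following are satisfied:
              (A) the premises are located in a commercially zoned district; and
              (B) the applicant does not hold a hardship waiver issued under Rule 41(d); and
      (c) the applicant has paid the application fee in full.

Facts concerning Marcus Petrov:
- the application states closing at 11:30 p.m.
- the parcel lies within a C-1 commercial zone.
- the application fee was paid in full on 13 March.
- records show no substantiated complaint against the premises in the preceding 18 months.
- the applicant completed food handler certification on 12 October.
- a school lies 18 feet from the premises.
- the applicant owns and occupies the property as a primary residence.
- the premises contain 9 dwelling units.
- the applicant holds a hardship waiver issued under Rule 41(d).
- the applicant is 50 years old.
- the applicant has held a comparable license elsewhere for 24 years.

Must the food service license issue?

Yes — granted.

(a) no complaint in 18 mo. — satisfied.
(b) not (food handler cert.) — fails.
(1): T AND F → false.
(2) closes by 10 p.m. — not met.
(a) primary residence — met.
(A) ≤ 15 units — holds.
(B) age ≥ 21 — satisfied.
(C) prior license ≥ 12 yr — met.
So (i) is satisfied (T AND T AND T).
(A) commercially zoned — met.
(B) not (hardship waiver) — fails.
(ii) = T AND F = false.
(b) = T OR F = true.
(c) fee paid — holds.
So (3) is satisfied (T AND T AND T).
Overall: F OR F OR T → true.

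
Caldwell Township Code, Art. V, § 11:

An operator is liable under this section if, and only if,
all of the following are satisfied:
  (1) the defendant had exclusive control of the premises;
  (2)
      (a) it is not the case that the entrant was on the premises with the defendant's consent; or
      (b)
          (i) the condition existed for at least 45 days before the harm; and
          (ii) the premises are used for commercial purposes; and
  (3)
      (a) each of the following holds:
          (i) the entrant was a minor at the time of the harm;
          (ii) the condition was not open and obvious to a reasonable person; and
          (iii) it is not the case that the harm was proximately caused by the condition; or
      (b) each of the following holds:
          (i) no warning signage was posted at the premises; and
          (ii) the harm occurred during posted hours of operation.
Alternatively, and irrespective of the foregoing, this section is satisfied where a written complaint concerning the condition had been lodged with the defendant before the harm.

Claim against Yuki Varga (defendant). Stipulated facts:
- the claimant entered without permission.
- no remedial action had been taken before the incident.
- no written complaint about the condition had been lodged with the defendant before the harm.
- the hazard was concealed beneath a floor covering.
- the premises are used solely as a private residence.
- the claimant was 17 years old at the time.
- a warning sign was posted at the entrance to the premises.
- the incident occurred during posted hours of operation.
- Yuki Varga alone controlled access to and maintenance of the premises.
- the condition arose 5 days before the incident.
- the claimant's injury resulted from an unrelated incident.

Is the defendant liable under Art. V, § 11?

Yes — liable.

(1) exclusive control — met.
(a) not (consent to enter) — holds.
(i) condition ≥45 days old — not met.
(ii) commercial use — fails.
(b) = F AND F = false.
(2): T OR F → true.
(i) entrant a minor — met.
(ii) not open/obvious — holds.
(iii) not (proximate cause) — satisfied.
(a): T AND T AND T → true.
(i) no signage posted — fails.
(ii) during posted hours — met.
(b): F AND T → false.
(3) = T OR F = true.
Overall = T AND T AND T = true.
Exception (complaint lodged) — not satisfied.
Result: main true OR exception false → true.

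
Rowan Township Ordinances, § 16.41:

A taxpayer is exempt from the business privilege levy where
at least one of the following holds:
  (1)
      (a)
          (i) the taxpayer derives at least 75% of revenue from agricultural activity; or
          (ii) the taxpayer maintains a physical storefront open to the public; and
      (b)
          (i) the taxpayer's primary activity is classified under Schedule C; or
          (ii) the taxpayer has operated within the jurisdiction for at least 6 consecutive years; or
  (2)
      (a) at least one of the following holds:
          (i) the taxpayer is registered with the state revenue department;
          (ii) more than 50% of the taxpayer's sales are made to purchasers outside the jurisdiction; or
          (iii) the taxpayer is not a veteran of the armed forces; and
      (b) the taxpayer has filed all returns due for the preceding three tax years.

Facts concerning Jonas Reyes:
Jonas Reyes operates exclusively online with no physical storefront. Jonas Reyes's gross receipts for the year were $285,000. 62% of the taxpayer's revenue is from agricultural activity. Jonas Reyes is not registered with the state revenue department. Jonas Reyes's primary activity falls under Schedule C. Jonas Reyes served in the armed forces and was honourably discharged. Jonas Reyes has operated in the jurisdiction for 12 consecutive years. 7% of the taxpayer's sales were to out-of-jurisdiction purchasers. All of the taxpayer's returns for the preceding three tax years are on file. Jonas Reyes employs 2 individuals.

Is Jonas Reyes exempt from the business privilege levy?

No — not exempt.

(i) ≥75% agricultural — not met.
(ii) has storefront — not satisfied.
(a): F OR F → false.
(i) Schedule C activity — holds.
(ii) ≥ 6 yrs in jurisdiction — satisfied.
(b): T OR T → true.
So (1) is not satisfied (F AND T).
(i) state-registered — fails.
(ii) >50% out-of-jur. sales — not satisfied.
(iii) not (veteran) — not satisfied.
(a) = F OR F OR F = false.
(b) returns current — holds.
(2): F AND T → false.
Overall: F OR F → false.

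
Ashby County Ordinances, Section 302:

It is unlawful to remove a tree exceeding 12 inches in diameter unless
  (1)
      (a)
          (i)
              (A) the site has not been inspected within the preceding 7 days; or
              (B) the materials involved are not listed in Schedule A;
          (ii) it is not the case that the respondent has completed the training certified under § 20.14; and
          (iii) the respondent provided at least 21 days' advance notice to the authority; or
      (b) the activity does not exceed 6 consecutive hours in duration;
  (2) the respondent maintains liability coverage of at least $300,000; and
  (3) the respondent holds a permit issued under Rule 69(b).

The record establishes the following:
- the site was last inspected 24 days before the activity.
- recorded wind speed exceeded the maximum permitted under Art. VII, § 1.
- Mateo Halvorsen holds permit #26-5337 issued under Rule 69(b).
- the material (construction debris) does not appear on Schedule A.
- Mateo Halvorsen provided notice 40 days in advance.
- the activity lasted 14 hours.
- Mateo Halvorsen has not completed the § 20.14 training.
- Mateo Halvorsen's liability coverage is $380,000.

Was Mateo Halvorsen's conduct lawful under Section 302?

Yes — lawful.

(A) not (site inspected) — satisfied.
(B) not (Schedule A material) — met.
(i): T OR T → true.
(ii) not (training certified) — holds.
(iii) ≥21 days' notice — satisfied.
So (a) is satisfied (T AND T AND T).
(b) ≤ 6 hrs duration — fails.
So (1) is satisfied (T OR F).
(2) coverage ≥ $300,000 — met.
(3) holds permit — satisfied.
Overall: T AND T AND T → true.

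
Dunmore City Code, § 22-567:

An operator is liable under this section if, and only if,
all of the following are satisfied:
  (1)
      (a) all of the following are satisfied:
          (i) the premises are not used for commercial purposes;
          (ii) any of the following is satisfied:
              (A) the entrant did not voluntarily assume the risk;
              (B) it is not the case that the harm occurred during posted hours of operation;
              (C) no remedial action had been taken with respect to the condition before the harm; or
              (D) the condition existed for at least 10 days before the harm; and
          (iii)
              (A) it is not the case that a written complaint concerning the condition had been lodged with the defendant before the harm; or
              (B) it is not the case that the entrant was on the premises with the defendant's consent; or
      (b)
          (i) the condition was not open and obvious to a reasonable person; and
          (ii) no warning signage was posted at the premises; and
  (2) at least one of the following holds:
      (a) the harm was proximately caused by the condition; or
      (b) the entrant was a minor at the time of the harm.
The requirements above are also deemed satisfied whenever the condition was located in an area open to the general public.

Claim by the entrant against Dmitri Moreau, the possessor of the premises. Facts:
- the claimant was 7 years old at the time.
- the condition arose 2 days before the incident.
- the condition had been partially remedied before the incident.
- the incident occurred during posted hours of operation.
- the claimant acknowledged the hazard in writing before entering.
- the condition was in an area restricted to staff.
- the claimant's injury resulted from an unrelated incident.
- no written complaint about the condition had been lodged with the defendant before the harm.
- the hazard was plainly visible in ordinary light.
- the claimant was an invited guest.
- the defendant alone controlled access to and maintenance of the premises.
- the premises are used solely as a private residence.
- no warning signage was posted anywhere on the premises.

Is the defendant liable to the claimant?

No — not liable.

(i) not (commercial use) — satisfied.
(A) no assumed risk — not met.
(B) not (during posted hours) — not met.
(C) no remedial action — fails.
(D) condition ≥10 days old — not met.
(ii) = F OR F OR F OR F = false.
(A) not (complaint lodged) — satisfied.
(B) not (consent to enter) — not satisfied.
(iii) = T OR F = true.
(a) = T AND F AND T = false.
(i) not open/obvious — fails.
(ii) no signage posted — holds.
So (b) is not satisfied (F AND T).
(1) = F OR F = false.
(a) proximate cause — not met.
(b) entrant a minor — met.
(2) = F OR T = true.
Overall: F AND T → false.
Exception (public area) — not satisfied.
Result: main false OR exception false → false.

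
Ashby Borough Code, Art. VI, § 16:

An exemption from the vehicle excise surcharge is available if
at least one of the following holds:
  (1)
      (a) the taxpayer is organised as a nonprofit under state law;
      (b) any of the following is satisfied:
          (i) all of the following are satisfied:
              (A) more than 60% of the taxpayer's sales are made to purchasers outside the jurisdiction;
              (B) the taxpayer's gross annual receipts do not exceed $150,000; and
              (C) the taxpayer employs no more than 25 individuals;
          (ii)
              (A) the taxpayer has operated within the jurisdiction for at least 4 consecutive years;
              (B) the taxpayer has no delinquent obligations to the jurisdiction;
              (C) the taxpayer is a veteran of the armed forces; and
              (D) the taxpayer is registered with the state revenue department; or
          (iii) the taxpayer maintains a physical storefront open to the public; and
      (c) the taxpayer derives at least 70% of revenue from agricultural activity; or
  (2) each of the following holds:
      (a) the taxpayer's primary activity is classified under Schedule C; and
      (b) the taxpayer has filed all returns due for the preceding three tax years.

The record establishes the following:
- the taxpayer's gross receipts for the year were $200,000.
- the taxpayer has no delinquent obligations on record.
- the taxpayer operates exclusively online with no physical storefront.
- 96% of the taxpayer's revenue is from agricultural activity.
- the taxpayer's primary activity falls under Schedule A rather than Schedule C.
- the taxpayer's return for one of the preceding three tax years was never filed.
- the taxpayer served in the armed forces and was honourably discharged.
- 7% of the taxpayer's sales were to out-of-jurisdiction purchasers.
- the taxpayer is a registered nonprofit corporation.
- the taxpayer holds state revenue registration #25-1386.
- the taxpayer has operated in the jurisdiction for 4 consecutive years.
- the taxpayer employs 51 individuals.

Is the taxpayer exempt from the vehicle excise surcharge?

(a) nonprofit — holds.
(A) >60% out-of-jur. sales — fails.
(B) receipts ≤ $150,000 — not satisfied.
(C) ≤ 25 employees — fails.
(i): F AND F AND F → false.
(A) ≥ 4 yrs in jurisdiction — satisfied.
(B) no delinquency — satisfied.
(C) veteran — holds.
(D) state-registered — satisfied.
(ii) = T AND T AND T AND T = true.
(iii) has storefront — not met.
So (b) is satisfied (F OR T OR F).
(c) ≥70% agricultural — met.
So (1) is satisfied (T AND T AND T).
(a) Schedule C activity — not met.
(b) returns current — fails.
(2): F AND F → false.
Overall: T OR F → true.

Yes — exempt.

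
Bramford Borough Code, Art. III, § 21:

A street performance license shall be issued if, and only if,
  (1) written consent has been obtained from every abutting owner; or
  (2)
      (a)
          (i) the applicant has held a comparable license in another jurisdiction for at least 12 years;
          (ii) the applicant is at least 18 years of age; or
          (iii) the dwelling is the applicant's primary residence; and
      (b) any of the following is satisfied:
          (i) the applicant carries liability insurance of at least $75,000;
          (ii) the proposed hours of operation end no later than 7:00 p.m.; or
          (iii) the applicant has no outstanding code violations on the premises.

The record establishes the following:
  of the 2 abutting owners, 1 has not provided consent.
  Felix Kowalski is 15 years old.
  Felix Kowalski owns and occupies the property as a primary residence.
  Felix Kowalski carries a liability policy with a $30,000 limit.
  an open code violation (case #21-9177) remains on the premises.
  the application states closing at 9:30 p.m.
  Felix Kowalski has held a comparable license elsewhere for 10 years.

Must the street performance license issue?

No — denied.

(1) all abutters consent — fails.
(i) prior license ≥ 12 yr — not met.
(ii) age ≥ 18 — not satisfied.
(iii) primary residence — satisfied.
(a) = F OR F OR T = true.
(i) insurance ≥ $75,000 — not met.
(ii) closes by 7 p.m. — fails.
(iii) no code violations — fails.
(b) = F OR F OR F = false.
(2): T AND F → false.
Overall: F OR F → false.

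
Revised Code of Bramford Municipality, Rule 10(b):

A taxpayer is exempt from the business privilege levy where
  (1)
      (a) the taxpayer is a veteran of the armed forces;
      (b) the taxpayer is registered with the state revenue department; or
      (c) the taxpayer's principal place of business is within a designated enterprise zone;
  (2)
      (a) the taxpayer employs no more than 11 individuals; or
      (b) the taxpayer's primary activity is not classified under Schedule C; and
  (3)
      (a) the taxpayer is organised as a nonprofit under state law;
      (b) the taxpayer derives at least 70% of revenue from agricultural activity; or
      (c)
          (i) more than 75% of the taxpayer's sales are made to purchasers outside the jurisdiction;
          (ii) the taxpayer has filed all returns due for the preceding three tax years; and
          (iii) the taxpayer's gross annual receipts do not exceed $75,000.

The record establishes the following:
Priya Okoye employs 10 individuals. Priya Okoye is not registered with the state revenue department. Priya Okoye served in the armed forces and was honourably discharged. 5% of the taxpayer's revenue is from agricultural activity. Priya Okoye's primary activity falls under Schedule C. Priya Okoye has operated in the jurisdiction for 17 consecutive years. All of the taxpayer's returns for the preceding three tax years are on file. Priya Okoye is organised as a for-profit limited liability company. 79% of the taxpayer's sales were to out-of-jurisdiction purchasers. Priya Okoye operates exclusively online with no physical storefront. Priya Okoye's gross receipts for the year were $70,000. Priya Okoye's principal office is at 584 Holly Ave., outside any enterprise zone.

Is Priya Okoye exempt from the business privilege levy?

Yes — exempt.

(a) veteran — met.
(b) state-registered — not met.
(c) in enterprise zone — not satisfied.
So (1) is satisfied (T OR F OR F).
(a) ≤ 11 employees — satisfied.
(b) not (Schedule C activity) — fails.
(2): T OR F → true.
(a) nonprofit — fails.
(b) ≥70% agricultural — not satisfied.
(i) >75% out-of-jur. sales — holds.
(ii) returns current — satisfied.
(iii) receipts ≤ $75,000 — holds.
So (c) is satisfied (T AND T AND T).
(3) = F OR F OR T = true.
Overall = T AND T AND T = true.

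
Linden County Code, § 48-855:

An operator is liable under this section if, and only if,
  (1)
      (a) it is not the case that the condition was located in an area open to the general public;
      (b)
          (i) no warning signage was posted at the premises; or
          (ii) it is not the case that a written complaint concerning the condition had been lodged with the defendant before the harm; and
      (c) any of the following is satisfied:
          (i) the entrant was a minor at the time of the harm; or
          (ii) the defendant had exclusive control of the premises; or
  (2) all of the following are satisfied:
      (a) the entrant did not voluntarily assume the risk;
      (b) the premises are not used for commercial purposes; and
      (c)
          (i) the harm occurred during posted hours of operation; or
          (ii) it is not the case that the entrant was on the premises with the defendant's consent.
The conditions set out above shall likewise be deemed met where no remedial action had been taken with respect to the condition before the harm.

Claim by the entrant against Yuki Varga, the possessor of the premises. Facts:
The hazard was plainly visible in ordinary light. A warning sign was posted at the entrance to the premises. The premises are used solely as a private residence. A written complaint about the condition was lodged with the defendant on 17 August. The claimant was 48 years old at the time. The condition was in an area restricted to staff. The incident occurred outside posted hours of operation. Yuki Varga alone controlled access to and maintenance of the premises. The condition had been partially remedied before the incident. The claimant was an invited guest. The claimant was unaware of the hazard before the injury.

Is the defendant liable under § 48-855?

(a) not (public area) — met.
(i) no signage posted — not satisfied.
(ii) not (complaint lodged) — not met.
(b) = F OR F = false.
(i) entrant a minor — not satisfied.
(ii) exclusive control — holds.
(c) = F OR T = true.
So (1) is not satisfied (T AND F AND T).
(a) no assumed risk — met.
(b) not (commercial use) — satisfied.
(i) during posted hours — not satisfied.
(ii) not (consent to enter) — not met.
(c): F OR F → false.
(2) = T AND T AND F = false.
Overall: F OR F → false.
Exception (no remedial action) — not satisfied.
Result: main false OR exception false → false.

No — not liable.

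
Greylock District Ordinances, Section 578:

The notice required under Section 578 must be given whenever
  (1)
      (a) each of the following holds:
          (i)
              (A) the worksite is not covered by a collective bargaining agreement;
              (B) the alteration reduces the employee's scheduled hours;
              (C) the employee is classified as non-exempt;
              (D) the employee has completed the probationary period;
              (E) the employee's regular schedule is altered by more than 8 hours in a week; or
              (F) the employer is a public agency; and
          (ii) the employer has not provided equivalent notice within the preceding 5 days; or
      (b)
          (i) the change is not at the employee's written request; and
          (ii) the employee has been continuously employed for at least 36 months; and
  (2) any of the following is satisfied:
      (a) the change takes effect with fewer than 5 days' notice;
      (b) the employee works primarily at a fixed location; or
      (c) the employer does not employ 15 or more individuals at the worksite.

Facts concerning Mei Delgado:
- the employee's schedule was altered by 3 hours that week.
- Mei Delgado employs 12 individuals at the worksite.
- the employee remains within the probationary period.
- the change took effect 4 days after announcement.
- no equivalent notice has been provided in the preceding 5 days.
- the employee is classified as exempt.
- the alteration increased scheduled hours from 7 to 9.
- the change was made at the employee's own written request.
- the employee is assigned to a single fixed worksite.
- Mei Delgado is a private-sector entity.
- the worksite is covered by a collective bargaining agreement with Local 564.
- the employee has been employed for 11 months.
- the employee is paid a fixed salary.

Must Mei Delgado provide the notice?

No — not required.

(A) no CBA — not satisfied.
(B) hours reduced — not satisfied.
(C) non-exempt — not met.
(D) past probation — not satisfied.
(E) schedule shift > 8h — not met.
(F) public agency — not satisfied.
So (i) is not satisfied (F OR F OR F OR F OR F OR F).
(ii) no recent notice — holds.
So (a) is not satisfied (F AND T).
(i) not employee-requested — not satisfied.
(ii) tenure ≥ 36 mo. — not satisfied.
So (b) is not satisfied (F AND F).
So (1) is not satisfied (F OR F).
(a) < 5 days' notice — holds.
(b) fixed location — met.
(c) not (≥ 15 at site) — met.
(2): T OR T OR T → true.
Overall: F AND T → false.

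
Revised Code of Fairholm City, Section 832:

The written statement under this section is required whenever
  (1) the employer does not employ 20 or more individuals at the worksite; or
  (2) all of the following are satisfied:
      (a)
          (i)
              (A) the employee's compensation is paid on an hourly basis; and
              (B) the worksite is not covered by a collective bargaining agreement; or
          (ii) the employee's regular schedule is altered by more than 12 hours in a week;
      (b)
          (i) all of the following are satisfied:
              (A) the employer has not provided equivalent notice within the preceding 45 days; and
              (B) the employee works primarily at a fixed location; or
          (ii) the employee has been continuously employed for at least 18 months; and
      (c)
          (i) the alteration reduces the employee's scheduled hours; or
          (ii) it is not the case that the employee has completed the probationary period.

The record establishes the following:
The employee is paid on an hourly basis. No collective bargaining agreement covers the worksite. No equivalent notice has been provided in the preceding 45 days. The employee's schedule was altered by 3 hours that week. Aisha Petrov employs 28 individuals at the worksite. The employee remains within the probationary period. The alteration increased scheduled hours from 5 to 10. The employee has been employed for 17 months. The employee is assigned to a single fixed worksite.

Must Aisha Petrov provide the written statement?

Yes — required.

(1) not (≥ 20 at site) — not satisfied.
(A) hourly-paid — holds.
(B) no CBA — met.
(i) = T AND T = true.
(ii) schedule shift > 12h — not satisfied.
(a) = T OR F = true.
(A) no recent notice — satisfied.
(B) fixed location — holds.
So (i) is satisfied (T AND T).
(ii) tenure ≥ 18 mo. — not met.
(b) = T OR F = true.
(i) hours reduced — not met.
(ii) not (past probation) — holds.
So (c) is satisfied (F OR T).
(2) = T AND T AND T = true.
Overall = F OR T = true.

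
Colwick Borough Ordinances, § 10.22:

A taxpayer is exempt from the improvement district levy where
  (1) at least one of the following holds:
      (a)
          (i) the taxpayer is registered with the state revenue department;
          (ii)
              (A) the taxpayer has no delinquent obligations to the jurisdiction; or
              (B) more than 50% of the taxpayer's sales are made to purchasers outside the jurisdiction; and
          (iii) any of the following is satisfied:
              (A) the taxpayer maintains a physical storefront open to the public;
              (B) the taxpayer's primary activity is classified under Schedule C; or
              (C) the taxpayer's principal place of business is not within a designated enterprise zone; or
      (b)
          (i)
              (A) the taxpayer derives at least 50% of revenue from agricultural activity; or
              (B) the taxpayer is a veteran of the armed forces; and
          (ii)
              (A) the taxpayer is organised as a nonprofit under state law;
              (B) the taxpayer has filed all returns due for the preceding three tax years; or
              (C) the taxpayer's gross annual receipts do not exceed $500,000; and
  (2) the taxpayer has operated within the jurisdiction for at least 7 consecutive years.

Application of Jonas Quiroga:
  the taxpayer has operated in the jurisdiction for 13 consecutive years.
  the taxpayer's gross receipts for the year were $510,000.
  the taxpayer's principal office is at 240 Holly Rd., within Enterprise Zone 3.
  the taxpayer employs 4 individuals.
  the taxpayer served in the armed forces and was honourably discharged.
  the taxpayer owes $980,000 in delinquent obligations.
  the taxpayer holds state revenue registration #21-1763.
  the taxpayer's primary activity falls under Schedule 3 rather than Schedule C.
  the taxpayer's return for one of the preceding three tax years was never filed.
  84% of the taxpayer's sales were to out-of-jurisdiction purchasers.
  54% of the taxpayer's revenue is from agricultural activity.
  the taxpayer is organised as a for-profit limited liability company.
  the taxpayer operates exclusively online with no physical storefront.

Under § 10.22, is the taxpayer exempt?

(i) state-registered — satisfied.
(A) no delinquency — not satisfied.
(B) >50% out-of-jur. sales — satisfied.
(ii) = F OR T = true.
(A) has storefront — not satisfied.
(B) Schedule C activity — fails.
(C) not (in enterprise zone) — not met.
(iii) = F OR F OR F = false.
So (a) is not satisfied (T AND T AND F).
(A) ≥50% agricultural — met.
(B) veteran — satisfied.
So (i) is satisfied (T OR T).
(A) nonprofit — not met.
(B) returns current — not satisfied.
(C) receipts ≤ $500,000 — not met.
(ii): F OR F OR F → false.
So (b) is not satisfied (T AND F).
(1): F OR F → false.
(2) ≥ 7 yrs in jurisdiction — satisfied.
Overall = F AND T = false.

No — not exempt.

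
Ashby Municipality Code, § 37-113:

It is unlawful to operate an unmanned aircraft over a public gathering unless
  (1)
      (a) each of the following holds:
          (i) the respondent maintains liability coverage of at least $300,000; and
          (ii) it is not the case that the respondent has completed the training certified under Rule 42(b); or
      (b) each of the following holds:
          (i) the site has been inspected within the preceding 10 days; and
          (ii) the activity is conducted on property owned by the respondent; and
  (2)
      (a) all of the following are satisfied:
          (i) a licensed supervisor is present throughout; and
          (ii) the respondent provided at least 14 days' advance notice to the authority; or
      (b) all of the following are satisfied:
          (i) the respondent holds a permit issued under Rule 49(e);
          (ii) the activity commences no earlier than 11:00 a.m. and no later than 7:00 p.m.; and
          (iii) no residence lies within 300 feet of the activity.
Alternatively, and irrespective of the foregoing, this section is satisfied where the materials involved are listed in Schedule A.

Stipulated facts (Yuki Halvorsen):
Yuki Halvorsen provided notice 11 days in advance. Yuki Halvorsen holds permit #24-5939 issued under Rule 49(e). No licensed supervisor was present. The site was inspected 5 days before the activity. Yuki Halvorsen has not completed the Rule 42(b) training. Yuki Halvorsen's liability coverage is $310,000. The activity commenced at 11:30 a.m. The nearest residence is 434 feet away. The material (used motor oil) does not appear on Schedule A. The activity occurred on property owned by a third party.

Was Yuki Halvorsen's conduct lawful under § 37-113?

(i) coverage ≥ $300,000 — met.
(ii) not (training certified) — satisfied.
So (a) is satisfied (T AND T).
(i) site inspected — met.
(ii) own property — not satisfied.
(b) = T AND F = false.
So (1) is satisfied (T OR F).
(i) supervisor present — not satisfied.
(ii) ≥14 days' notice — fails.
(a) = F AND F = false.
(i) holds permit — holds.
(ii) start within hours — satisfied.
(iii) no residence in 300 ft — met.
(b): T AND T AND T → true.
So (2) is satisfied (F OR T).
Overall = T AND T = true.
Exception (Schedule A material) — not satisfied.
Result: main true OR exception false → true.

Yes — lawful.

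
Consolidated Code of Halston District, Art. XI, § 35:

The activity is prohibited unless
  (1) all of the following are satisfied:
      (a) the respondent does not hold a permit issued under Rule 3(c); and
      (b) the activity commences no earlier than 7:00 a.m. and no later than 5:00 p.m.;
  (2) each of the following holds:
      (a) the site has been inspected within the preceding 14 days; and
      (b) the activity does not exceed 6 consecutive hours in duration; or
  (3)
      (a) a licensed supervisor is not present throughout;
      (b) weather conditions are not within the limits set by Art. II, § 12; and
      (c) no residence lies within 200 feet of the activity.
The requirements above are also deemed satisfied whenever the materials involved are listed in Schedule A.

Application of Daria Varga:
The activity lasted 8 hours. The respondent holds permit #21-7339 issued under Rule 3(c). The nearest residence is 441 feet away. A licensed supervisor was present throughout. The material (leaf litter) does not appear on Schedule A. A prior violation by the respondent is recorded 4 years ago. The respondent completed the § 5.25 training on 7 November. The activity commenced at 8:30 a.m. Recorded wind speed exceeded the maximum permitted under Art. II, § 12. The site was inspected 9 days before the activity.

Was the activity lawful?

No — unlawful.

(a) not (holds permit) — fails.
(b) start within hours — met.
(1) = F AND T = false.
(a) site inspected — satisfied.
(b) ≤ 6 hrs duration — not satisfied.
(2): T AND F → false.
(a) not (supervisor present) — not satisfied.
(b) not (weather ok) — holds.
(c) no residence in 200 ft — holds.
So (3) is not satisfied (F AND T AND T).
So Overall is not satisfied (F OR F OR F).
Exception (Schedule A material) — not satisfied.
Result: main false OR exception false → false.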